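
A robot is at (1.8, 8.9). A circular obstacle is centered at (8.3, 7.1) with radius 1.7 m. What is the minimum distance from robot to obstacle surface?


center_dist = sqrt((1.8-8.3)^2 + (8.9-7.1)^2)
= sqrt(42.25 + 3.24)
= 6.7446
min_dist = center_dist - radius = 6.7446 - 1.7 = 5.0446 m


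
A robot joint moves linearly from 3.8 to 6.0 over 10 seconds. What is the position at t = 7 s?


s = t/T = 7/10 = 0.7
p(t) = p0 + (pf-p0)*s
= 3.8 + (6.0 - 3.8) * 0.7
= 5.34


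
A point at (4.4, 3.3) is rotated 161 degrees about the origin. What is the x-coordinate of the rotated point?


x' = x*cos(theta) - y*sin(theta)
cos(161 deg) = -0.9455, sin(161 deg) = 0.3256
x' = 4.4 * -0.9455 - 3.3 * 0.3256
= -4.1603 - 1.0744
= -5.2347


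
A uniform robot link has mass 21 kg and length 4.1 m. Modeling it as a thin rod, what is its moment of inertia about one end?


I = (1/3) * m * L^2
= (1/3) * 21 * 4.1^2
= 0.333333 * 21 * 16.81
= 117.67 kg*m^2


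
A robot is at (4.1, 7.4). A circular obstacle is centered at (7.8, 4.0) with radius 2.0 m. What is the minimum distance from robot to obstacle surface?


center_dist = sqrt((4.1-7.8)^2 + (7.4-4.0)^2)
= sqrt(13.69 + 11.56)
= 5.0249
min_dist = center_dist - radius = 5.0249 - 2.0 = 3.0249 m


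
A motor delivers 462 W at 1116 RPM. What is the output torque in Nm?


omega = 1116 * 2*pi/60 = 116.8672 rad/s
tau = P / omega = 462 / 116.8672
= 3.9532 Nm


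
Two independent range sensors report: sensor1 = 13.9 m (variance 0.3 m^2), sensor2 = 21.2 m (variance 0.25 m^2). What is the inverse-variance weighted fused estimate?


w1 = (1/var1) / (1/var1 + 1/var2)
   = 3.3333 / (3.3333 + 4.0) = 0.4545
w2 = 1 - w1 = 0.5455
fused = w1*s1 + w2*s2 = 6.3182 + 11.5636
= 17.8818 m


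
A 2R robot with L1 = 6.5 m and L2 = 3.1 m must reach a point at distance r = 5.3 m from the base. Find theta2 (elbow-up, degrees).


cos(theta2) = (r^2 - L1^2 - L2^2) / (2*L1*L2)
cos(theta2) = (28.09 - 42.25 - 9.61) / 40.3
cos(theta2) = -0.589826
theta2 = 126.1447 degrees


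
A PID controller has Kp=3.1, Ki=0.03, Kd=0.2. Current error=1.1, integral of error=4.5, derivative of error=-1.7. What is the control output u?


u = Kp*e + Ki*int(e) + Kd*de/dt
= 3.1*1.1 + 0.03*4.5 + 0.2*(-1.7)
= 3.41 + 0.135 + -0.34
= 3.205


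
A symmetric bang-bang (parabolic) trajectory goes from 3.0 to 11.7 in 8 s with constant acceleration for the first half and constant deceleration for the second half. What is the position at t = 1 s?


Symmetric rest-to-rest: each phase covers (pf-p0)/2 in time T/2. 0.5*a*(T/2)^2 = (pf-p0)/2 => a = 4*(pf-p0)/T^2
a = 4*(11.7-3.0)/8^2 = 0.5437
t = 1 is in the acceleration phase (t <= T/2).
p = p0 + 0.5*a*t^2 = 3.0 + 0.5*0.5437*1^2
= 3.2719


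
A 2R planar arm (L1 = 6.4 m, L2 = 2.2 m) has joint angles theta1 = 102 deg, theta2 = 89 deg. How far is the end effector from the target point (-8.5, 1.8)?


End effector via forward kinematics:
x = L1*cos(t1) + L2*cos(t1+t2) = -3.4902
y = L1*sin(t1) + L2*sin(t1+t2) = 5.8404
Distance to target:
d = sqrt((-8.5 - -3.4902)^2 + (1.8 - 5.8404)^2)
= sqrt(25.0979 + 16.3245)
= 6.436 m


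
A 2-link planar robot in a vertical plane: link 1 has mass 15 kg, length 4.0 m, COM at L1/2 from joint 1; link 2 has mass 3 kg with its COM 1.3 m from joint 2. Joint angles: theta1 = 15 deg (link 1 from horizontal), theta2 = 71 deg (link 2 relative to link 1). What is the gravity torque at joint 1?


Horizontal distance from joint 1 to link-1 COM:
  x_c1 = (L1/2)*cos(t1) = 2.0 * 0.9659 = 1.9319 m
Horizontal distance from joint 1 to link-2 COM:
  x_c2 = L1*cos(t1) + Lc2*cos(t1+t2)
       = 4.0*0.9659 + 1.3*0.0698 = 3.9544 m
tau1 = m1*g*x_c1 + m2*g*x_c2
     = 15*9.81*1.9319 + 3*9.81*3.9544
     = 284.272 + 116.3776
     = 400.6496 Nm


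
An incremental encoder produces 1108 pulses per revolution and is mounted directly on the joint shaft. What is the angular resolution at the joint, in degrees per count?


counts per rev = 1108
resolution = 360 / 1108
= 0.3249 deg/count


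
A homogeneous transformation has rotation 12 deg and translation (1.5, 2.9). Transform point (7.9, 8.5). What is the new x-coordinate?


x' = cos(theta)*px - sin(theta)*py + tx
= 0.9781*7.9 - 0.2079*8.5 + 1.5
= 7.4601


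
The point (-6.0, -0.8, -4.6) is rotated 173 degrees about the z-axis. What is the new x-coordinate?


Rotation about z-axis: x' = x*cos(theta) - y*sin(theta)
= -6.0 * -0.9925 - -0.8 * 0.1219
= 6.0528


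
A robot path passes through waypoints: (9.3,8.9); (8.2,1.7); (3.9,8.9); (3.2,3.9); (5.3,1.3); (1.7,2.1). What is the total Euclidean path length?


Segment lengths:
  seg1 = sqrt((-1.1)^2 + (-7.2)^2) = 7.2835
  seg2 = sqrt((-4.3)^2 + (7.2)^2) = 8.3863
  seg3 = sqrt((-0.7)^2 + (-5.0)^2) = 5.0488
  seg4 = sqrt((2.1)^2 + (-2.6)^2) = 3.3422
  seg5 = sqrt((-3.6)^2 + (0.8)^2) = 3.6878
Total = 27.7486


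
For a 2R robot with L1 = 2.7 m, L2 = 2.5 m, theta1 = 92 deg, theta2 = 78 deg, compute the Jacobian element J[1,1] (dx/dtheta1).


J[1,1] = -L1*sin(t1) - L2*sin(t1+t2)
= -2.7*sin(92) - 2.5*sin(170)
= -3.1325


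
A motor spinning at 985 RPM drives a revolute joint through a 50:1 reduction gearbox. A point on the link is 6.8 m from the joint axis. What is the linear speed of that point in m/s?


omega_motor = 985 * 2*pi/60 = 103.149 rad/s
omega_joint = omega_motor / 50 = 2.063 rad/s
v = omega_joint * r = 2.063 * 6.8
= 14.0283 m/s


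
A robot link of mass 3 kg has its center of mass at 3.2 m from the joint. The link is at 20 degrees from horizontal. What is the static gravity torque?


tau = m*g*L*cos(angle)
= 3 * 9.81 * 3.2 * cos(20 deg)
= 3 * 9.81 * 3.2 * 0.9397
= 88.4965 Nm


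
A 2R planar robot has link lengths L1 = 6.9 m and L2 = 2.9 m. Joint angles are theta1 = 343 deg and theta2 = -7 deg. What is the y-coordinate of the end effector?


Convert angles to radians: theta1 = 5.9865, theta2 = -0.1222
y = L1*sin(theta1) + L2*sin(theta1+theta2)
y = -2.0174 + -1.1795
y = -3.1969


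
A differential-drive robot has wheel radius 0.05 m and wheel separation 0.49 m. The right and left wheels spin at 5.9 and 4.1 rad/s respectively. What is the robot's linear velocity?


vR = r*wR = 0.05*5.9 = 0.295 m/s
vL = r*wL = 0.05*4.1 = 0.205 m/s
v = (vR+vL)/2 = 0.25 m/s
omega = (vR-vL)/L = 0.1837 rad/s
linear velocity = 0.25 m/s


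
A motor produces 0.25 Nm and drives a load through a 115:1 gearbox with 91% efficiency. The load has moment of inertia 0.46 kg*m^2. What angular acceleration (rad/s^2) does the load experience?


tau_out = tau_motor * N * eta
= 0.25 * 115 * 0.91 = 26.1625 Nm
alpha = tau_out / I = 26.1625 / 0.46
= 56.875 rad/s^2


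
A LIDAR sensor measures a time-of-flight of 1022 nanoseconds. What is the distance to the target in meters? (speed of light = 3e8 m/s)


tof = 1022 ns = 1.022e-06 s
dist = c * tof / 2
= 3e8 * 1.022e-06 / 2
= 153.3 m


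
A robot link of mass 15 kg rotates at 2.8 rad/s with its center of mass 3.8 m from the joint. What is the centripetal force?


F = m * omega^2 * r
= 15 * 2.8^2 * 3.8
= 15 * 7.84 * 3.8
= 446.88 N


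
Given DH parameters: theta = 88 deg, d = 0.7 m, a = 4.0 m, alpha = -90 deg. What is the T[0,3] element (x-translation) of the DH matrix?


T[0,3] = a * cos(theta)
= 4.0 * cos(88 deg)
= 4.0 * 0.0349
= 0.1396


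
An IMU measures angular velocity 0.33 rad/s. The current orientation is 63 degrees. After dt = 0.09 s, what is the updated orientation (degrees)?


delta_theta = w * dt = 0.33 * 0.09 = 0.0297 rad
= 1.7017 deg
theta_new = 63 + 1.7017 = 64.7017 deg


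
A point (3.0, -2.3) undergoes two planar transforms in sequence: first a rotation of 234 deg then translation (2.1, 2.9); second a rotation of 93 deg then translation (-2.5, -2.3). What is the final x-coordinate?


After transform 1:
x1 = cos(234)*3.0 - sin(234)*-2.3 + 2.1 = -1.5241
y1 = sin(234)*3.0 + cos(234)*-2.3 + 2.9 = 1.8249
After transform 2:
x2 = cos(93)*-1.5241 - sin(93)*1.8249 + -2.5
= -4.2426


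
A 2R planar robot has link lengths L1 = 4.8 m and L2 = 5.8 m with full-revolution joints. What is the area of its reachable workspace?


r_max = L1 + L2 = 10.6 m
r_min = |L1 - L2| = 1.0 m
Area = pi*(r_max^2 - r_min^2)
= pi*(112.36 - 1.0)
= pi * 111.36
= 349.8478 m^2


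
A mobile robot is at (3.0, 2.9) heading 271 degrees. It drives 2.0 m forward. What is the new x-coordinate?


x_new = x0 + d*cos(theta)
= 3.0 + 2.0*cos(271)
= 3.0 + 0.0349
= 3.0349


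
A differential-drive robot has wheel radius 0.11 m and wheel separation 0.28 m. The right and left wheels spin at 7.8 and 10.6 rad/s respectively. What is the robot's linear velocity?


vR = r*wR = 0.11*7.8 = 0.858 m/s
vL = r*wL = 0.11*10.6 = 1.166 m/s
v = (vR+vL)/2 = 1.012 m/s
omega = (vR-vL)/L = -1.1 rad/s
linear velocity = 1.012 m/s


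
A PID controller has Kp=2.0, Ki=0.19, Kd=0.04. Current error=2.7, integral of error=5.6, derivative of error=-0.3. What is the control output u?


u = Kp*e + Ki*int(e) + Kd*de/dt
= 2.0*2.7 + 0.19*5.6 + 0.04*(-0.3)
= 5.4 + 1.064 + -0.012
= 6.452


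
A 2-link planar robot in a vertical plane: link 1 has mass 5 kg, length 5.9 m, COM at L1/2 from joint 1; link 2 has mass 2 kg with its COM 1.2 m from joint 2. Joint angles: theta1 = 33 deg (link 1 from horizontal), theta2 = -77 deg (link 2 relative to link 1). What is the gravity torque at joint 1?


Horizontal distance from joint 1 to link-1 COM:
  x_c1 = (L1/2)*cos(t1) = 2.95 * 0.8387 = 2.4741 m
Horizontal distance from joint 1 to link-2 COM:
  x_c2 = L1*cos(t1) + Lc2*cos(t1+t2)
       = 5.9*0.8387 + 1.2*0.7193 = 5.8114 m
tau1 = m1*g*x_c1 + m2*g*x_c2
     = 5*9.81*2.4741 + 2*9.81*5.8114
     = 121.3535 + 114.019
     = 235.3725 Nm


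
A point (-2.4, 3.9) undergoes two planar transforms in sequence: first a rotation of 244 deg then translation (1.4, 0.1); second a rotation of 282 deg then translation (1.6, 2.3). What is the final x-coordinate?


After transform 1:
x1 = cos(244)*-2.4 - sin(244)*3.9 + 1.4 = 5.9574
y1 = sin(244)*-2.4 + cos(244)*3.9 + 0.1 = 0.5475
After transform 2:
x2 = cos(282)*5.9574 - sin(282)*0.5475 + 1.6
= 3.3741


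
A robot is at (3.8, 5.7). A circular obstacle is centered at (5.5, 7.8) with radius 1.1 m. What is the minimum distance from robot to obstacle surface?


center_dist = sqrt((3.8-5.5)^2 + (5.7-7.8)^2)
= sqrt(2.89 + 4.41)
= 2.7019
min_dist = center_dist - radius = 2.7019 - 1.1 = 1.6019 m


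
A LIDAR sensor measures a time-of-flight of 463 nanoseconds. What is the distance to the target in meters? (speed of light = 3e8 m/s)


tof = 463 ns = 4.63e-07 s
dist = c * tof / 2
= 3e8 * 4.63e-07 / 2
= 69.45 m


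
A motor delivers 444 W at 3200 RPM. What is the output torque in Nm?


omega = 3200 * 2*pi/60 = 335.1032 rad/s
tau = P / omega = 444 / 335.1032
= 1.325 Nm


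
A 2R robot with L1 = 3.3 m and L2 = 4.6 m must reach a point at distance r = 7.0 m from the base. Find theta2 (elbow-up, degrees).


cos(theta2) = (r^2 - L1^2 - L2^2) / (2*L1*L2)
cos(theta2) = (49.0 - 10.89 - 21.16) / 30.36
cos(theta2) = 0.5583
theta2 = 56.0617 degrees


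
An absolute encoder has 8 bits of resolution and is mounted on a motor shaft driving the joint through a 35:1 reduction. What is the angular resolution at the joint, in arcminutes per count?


counts = 2^8 = 256
effective counts at joint = 256 * 35 = 8960
resolution = 360*60 / 8960
= 2.4107 arcmin/count


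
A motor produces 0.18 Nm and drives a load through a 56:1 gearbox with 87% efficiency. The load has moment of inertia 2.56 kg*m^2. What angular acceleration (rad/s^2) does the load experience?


tau_out = tau_motor * N * eta
= 0.18 * 56 * 0.87 = 8.7696 Nm
alpha = tau_out / I = 8.7696 / 2.56
= 3.4256 rad/s^2


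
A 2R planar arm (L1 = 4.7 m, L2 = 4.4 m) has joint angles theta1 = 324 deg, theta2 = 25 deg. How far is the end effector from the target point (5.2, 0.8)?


End effector via forward kinematics:
x = L1*cos(t1) + L2*cos(t1+t2) = 8.1215
y = L1*sin(t1) + L2*sin(t1+t2) = -3.6022
Distance to target:
d = sqrt((5.2 - 8.1215)^2 + (0.8 - -3.6022)^2)
= sqrt(8.5354 + 19.3789)
= 5.2834 m


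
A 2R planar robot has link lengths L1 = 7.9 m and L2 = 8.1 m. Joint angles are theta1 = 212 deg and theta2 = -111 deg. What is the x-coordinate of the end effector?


Convert angles to radians: theta1 = 3.7001, theta2 = -1.9373
x = L1*cos(theta1) + L2*cos(theta1+theta2)
x = -6.6996 + -1.5456
x = -8.2451


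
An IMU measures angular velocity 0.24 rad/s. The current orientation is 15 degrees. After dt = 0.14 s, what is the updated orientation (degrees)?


delta_theta = w * dt = 0.24 * 0.14 = 0.0336 rad
= 1.9251 deg
theta_new = 15 + 1.9251 = 16.9251 deg


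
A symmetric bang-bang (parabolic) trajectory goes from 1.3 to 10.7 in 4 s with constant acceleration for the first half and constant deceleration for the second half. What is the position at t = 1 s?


Symmetric rest-to-rest: each phase covers (pf-p0)/2 in time T/2. 0.5*a*(T/2)^2 = (pf-p0)/2 => a = 4*(pf-p0)/T^2
a = 4*(10.7-1.3)/4^2 = 2.35
t = 1 is in the acceleration phase (t <= T/2).
p = p0 + 0.5*a*t^2 = 1.3 + 0.5*2.35*1^2
= 2.475


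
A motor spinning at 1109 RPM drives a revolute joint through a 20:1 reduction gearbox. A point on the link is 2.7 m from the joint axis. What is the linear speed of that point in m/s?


omega_motor = 1109 * 2*pi/60 = 116.1342 rad/s
omega_joint = omega_motor / 20 = 5.8067 rad/s
v = omega_joint * r = 5.8067 * 2.7
= 15.6781 m/s


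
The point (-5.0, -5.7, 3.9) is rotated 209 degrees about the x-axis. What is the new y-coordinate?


Rotation about x-axis: y' = y*cos(theta) - z*sin(theta)
= -5.7 * -0.8746 - 3.9 * -0.4848
= 6.8761


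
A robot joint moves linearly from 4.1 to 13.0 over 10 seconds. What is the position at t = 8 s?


s = t/T = 8/10 = 0.8
p(t) = p0 + (pf-p0)*s
= 4.1 + (13.0 - 4.1) * 0.8
= 11.22


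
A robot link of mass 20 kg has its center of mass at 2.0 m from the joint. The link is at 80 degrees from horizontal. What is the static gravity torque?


tau = m*g*L*cos(angle)
= 20 * 9.81 * 2.0 * cos(80 deg)
= 20 * 9.81 * 2.0 * 0.1736
= 68.1395 Nm


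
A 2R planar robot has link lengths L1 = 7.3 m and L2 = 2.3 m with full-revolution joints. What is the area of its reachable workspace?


r_max = L1 + L2 = 9.6 m
r_min = |L1 - L2| = 5.0 m
Area = pi*(r_max^2 - r_min^2)
= pi*(92.16 - 25.0)
= pi * 67.16
= 210.9894 m^2


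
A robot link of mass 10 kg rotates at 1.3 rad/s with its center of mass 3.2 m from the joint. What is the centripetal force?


F = m * omega^2 * r
= 10 * 1.3^2 * 3.2
= 10 * 1.69 * 3.2
= 54.08 N


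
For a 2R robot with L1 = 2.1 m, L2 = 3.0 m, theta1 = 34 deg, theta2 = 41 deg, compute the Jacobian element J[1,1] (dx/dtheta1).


J[1,1] = -L1*sin(t1) - L2*sin(t1+t2)
= -2.1*sin(34) - 3.0*sin(75)
= -4.0721


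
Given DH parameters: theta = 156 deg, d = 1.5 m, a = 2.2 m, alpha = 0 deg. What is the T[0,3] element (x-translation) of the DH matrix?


T[0,3] = a * cos(theta)
= 2.2 * cos(156 deg)
= 2.2 * -0.9135
= -2.0098


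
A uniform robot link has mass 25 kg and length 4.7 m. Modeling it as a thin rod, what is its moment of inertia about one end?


I = (1/3) * m * L^2
= (1/3) * 25 * 4.7^2
= 0.333333 * 25 * 22.09
= 184.0833 kg*m^2


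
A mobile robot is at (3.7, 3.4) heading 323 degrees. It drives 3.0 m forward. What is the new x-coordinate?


x_new = x0 + d*cos(theta)
= 3.7 + 3.0*cos(323)
= 3.7 + 2.3959
= 6.0959


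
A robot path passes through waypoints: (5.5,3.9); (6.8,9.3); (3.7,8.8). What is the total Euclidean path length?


Segment lengths:
  seg1 = sqrt((1.3)^2 + (5.4)^2) = 5.5543
  seg2 = sqrt((-3.1)^2 + (-0.5)^2) = 3.1401
Total = 8.6943


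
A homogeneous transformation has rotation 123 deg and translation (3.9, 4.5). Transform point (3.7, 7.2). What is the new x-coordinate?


x' = cos(theta)*px - sin(theta)*py + tx
= -0.5446*3.7 - 0.8387*7.2 + 3.9
= -4.1536


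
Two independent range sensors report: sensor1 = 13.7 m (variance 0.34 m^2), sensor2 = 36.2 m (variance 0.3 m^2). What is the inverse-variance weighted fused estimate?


w1 = (1/var1) / (1/var1 + 1/var2)
   = 2.9412 / (2.9412 + 3.3333) = 0.4687
w2 = 1 - w1 = 0.5312
fused = w1*s1 + w2*s2 = 6.4219 + 19.2313
= 25.6531 m


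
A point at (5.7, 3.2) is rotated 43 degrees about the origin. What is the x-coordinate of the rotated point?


x' = x*cos(theta) - y*sin(theta)
cos(43 deg) = 0.7314, sin(43 deg) = 0.682
x' = 5.7 * 0.7314 - 3.2 * 0.682
= 4.1687 - 2.1824
= 1.9863


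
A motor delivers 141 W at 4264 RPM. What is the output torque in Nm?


omega = 4264 * 2*pi/60 = 446.525 rad/s
tau = P / omega = 141 / 446.525
= 0.3158 Nm


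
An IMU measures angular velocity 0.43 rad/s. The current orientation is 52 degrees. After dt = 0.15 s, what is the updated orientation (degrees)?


delta_theta = w * dt = 0.43 * 0.15 = 0.0645 rad
= 3.6956 deg
theta_new = 52 + 3.6956 = 55.6956 deg


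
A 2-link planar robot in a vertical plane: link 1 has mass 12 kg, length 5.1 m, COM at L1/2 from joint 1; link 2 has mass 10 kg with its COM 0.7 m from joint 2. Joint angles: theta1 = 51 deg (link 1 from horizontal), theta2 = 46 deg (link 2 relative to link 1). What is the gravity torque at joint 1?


Horizontal distance from joint 1 to link-1 COM:
  x_c1 = (L1/2)*cos(t1) = 2.55 * 0.6293 = 1.6048 m
Horizontal distance from joint 1 to link-2 COM:
  x_c2 = L1*cos(t1) + Lc2*cos(t1+t2)
       = 5.1*0.6293 + 0.7*-0.1219 = 3.1242 m
tau1 = m1*g*x_c1 + m2*g*x_c2
     = 12*9.81*1.6048 + 10*9.81*3.1242
     = 188.9132 + 306.4865
     = 495.3997 Nm


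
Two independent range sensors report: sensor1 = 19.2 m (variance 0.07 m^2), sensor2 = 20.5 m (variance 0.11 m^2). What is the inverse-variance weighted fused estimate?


w1 = (1/var1) / (1/var1 + 1/var2)
   = 14.2857 / (14.2857 + 9.0909) = 0.6111
w2 = 1 - w1 = 0.3889
fused = w1*s1 + w2*s2 = 11.7333 + 7.9722
= 19.7056 m


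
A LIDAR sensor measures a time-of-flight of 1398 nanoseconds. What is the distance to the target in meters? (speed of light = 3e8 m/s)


tof = 1398 ns = 1.398e-06 s
dist = c * tof / 2
= 3e8 * 1.398e-06 / 2
= 209.7 m


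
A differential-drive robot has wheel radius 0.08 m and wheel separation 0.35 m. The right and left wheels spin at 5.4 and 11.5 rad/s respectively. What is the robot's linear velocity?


vR = r*wR = 0.08*5.4 = 0.432 m/s
vL = r*wL = 0.08*11.5 = 0.92 m/s
v = (vR+vL)/2 = 0.676 m/s
omega = (vR-vL)/L = -1.3943 rad/s
linear velocity = 0.676 m/s


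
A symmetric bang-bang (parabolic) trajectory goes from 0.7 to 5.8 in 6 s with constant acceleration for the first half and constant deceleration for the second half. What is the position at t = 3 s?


Symmetric rest-to-rest: each phase covers (pf-p0)/2 in time T/2. 0.5*a*(T/2)^2 = (pf-p0)/2 => a = 4*(pf-p0)/T^2
a = 4*(5.8-0.7)/6^2 = 0.5667
t = 3 is in the acceleration phase (t <= T/2).
p = p0 + 0.5*a*t^2 = 0.7 + 0.5*0.5667*3^2
= 3.25


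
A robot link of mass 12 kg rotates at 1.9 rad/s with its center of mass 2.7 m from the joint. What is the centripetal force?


F = m * omega^2 * r
= 12 * 1.9^2 * 2.7
= 12 * 3.61 * 2.7
= 116.964 N


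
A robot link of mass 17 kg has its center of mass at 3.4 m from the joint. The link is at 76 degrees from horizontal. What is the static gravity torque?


tau = m*g*L*cos(angle)
= 17 * 9.81 * 3.4 * cos(76 deg)
= 17 * 9.81 * 3.4 * 0.2419
= 137.1741 Nm


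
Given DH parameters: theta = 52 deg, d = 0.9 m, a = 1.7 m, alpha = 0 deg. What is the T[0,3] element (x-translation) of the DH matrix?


T[0,3] = a * cos(theta)
= 1.7 * cos(52 deg)
= 1.7 * 0.6157
= 1.0466


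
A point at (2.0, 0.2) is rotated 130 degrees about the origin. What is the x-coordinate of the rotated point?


x' = x*cos(theta) - y*sin(theta)
cos(130 deg) = -0.6428, sin(130 deg) = 0.766
x' = 2.0 * -0.6428 - 0.2 * 0.766
= -1.2856 - 0.1532
= -1.4388


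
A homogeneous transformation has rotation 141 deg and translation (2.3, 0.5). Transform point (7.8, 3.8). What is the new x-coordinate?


x' = cos(theta)*px - sin(theta)*py + tx
= -0.7771*7.8 - 0.6293*3.8 + 2.3
= -6.1532


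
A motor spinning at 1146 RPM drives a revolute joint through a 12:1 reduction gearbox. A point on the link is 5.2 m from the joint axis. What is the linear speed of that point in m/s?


omega_motor = 1146 * 2*pi/60 = 120.0088 rad/s
omega_joint = omega_motor / 12 = 10.0007 rad/s
v = omega_joint * r = 10.0007 * 5.2
= 52.0038 m/s


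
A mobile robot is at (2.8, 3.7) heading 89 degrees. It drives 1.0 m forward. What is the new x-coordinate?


x_new = x0 + d*cos(theta)
= 2.8 + 1.0*cos(89)
= 2.8 + 0.0175
= 2.8175


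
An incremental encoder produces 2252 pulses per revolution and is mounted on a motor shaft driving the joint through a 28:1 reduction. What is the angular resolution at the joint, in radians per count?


counts per rev = 2252
effective counts at joint = 2252 * 28 = 63056
resolution = 2*pi / 63056
= 9.9645e-05 rad/count


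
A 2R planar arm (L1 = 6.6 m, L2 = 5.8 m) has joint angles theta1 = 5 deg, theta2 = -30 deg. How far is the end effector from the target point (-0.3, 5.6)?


End effector via forward kinematics:
x = L1*cos(t1) + L2*cos(t1+t2) = 11.8315
y = L1*sin(t1) + L2*sin(t1+t2) = -1.876
Distance to target:
d = sqrt((-0.3 - 11.8315)^2 + (5.6 - -1.876)^2)
= sqrt(147.1726 + 55.8899)
= 14.25 m


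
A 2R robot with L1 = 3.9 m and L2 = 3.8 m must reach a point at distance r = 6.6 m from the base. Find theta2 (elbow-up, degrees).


cos(theta2) = (r^2 - L1^2 - L2^2) / (2*L1*L2)
cos(theta2) = (43.56 - 15.21 - 14.44) / 29.64
cos(theta2) = 0.469298
theta2 = 62.0112 degrees


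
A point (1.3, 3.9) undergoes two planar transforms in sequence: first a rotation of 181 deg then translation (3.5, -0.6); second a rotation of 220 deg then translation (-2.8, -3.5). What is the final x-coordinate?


After transform 1:
x1 = cos(181)*1.3 - sin(181)*3.9 + 3.5 = 2.2683
y1 = sin(181)*1.3 + cos(181)*3.9 + -0.6 = -4.5221
After transform 2:
x2 = cos(220)*2.2683 - sin(220)*-4.5221 + -2.8
= -7.4443


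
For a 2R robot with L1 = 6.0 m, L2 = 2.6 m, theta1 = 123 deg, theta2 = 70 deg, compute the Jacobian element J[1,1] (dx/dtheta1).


J[1,1] = -L1*sin(t1) - L2*sin(t1+t2)
= -6.0*sin(123) - 2.6*sin(193)
= -4.4472


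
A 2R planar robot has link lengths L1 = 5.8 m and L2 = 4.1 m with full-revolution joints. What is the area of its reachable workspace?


r_max = L1 + L2 = 9.9 m
r_min = |L1 - L2| = 1.7 m
Area = pi*(r_max^2 - r_min^2)
= pi*(98.01 - 2.89)
= pi * 95.12
= 298.8283 m^2


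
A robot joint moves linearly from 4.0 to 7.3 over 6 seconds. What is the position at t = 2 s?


s = t/T = 2/6 = 0.3333
p(t) = p0 + (pf-p0)*s
= 4.0 + (7.3 - 4.0) * 0.3333
= 5.1


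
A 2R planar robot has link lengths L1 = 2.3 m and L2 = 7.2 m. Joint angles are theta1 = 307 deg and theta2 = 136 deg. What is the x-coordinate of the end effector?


Convert angles to radians: theta1 = 5.3582, theta2 = 2.3736
x = L1*cos(theta1) + L2*cos(theta1+theta2)
x = 1.3842 + 0.8775
x = 2.2616


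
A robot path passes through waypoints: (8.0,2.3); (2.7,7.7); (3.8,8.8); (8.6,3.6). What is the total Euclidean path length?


Segment lengths:
  seg1 = sqrt((-5.3)^2 + (5.4)^2) = 7.5664
  seg2 = sqrt((1.1)^2 + (1.1)^2) = 1.5556
  seg3 = sqrt((4.8)^2 + (-5.2)^2) = 7.0767
Total = 16.1987


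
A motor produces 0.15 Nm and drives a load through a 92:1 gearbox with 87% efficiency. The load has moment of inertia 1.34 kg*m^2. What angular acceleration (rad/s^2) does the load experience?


tau_out = tau_motor * N * eta
= 0.15 * 92 * 0.87 = 12.006 Nm
alpha = tau_out / I = 12.006 / 1.34
= 8.9597 rad/s^2


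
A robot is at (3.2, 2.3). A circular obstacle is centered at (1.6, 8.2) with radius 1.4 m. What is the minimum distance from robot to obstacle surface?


center_dist = sqrt((3.2-1.6)^2 + (2.3-8.2)^2)
= sqrt(2.56 + 34.81)
= 6.1131
min_dist = center_dist - radius = 6.1131 - 1.4 = 4.7131 m


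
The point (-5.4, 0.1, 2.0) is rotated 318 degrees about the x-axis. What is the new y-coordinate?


Rotation about x-axis: y' = y*cos(theta) - z*sin(theta)
= 0.1 * 0.7431 - 2.0 * -0.6691
= 1.4126


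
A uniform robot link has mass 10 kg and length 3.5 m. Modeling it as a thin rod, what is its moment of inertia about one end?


I = (1/3) * m * L^2
= (1/3) * 10 * 3.5^2
= 0.333333 * 10 * 12.25
= 40.8333 kg*m^2


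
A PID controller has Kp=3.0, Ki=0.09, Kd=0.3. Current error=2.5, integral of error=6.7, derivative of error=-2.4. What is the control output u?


u = Kp*e + Ki*int(e) + Kd*de/dt
= 3.0*2.5 + 0.09*6.7 + 0.3*(-2.4)
= 7.5 + 0.603 + -0.72
= 7.383


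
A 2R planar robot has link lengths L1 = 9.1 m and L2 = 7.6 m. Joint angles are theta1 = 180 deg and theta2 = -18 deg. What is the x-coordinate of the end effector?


Convert angles to radians: theta1 = 3.1416, theta2 = -0.3142
x = L1*cos(theta1) + L2*cos(theta1+theta2)
x = -9.1 + -7.228
x = -16.328


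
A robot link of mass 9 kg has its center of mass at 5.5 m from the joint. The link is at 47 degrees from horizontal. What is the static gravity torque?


tau = m*g*L*cos(angle)
= 9 * 9.81 * 5.5 * cos(47 deg)
= 9 * 9.81 * 5.5 * 0.682
= 331.175 Nm


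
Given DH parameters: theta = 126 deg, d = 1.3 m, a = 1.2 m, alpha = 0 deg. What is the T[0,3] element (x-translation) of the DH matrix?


T[0,3] = a * cos(theta)
= 1.2 * cos(126 deg)
= 1.2 * -0.5878
= -0.7053


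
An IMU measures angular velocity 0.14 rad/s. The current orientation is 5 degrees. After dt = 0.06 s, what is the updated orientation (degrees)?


delta_theta = w * dt = 0.14 * 0.06 = 0.0084 rad
= 0.4813 deg
theta_new = 5 + 0.4813 = 5.4813 deg


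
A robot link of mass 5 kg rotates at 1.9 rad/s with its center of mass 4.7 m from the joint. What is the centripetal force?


F = m * omega^2 * r
= 5 * 1.9^2 * 4.7
= 5 * 3.61 * 4.7
= 84.835 N


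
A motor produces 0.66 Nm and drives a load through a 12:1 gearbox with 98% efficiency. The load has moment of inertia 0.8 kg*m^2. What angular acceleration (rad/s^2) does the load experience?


tau_out = tau_motor * N * eta
= 0.66 * 12 * 0.98 = 7.7616 Nm
alpha = tau_out / I = 7.7616 / 0.8
= 9.702 rad/s^2


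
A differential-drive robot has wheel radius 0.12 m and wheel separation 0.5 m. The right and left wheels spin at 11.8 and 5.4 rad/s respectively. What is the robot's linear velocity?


vR = r*wR = 0.12*11.8 = 1.416 m/s
vL = r*wL = 0.12*5.4 = 0.648 m/s
v = (vR+vL)/2 = 1.032 m/s
omega = (vR-vL)/L = 1.536 rad/s
linear velocity = 1.032 m/s


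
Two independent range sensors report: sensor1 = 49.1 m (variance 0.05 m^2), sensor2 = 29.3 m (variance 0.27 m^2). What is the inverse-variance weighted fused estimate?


w1 = (1/var1) / (1/var1 + 1/var2)
   = 20.0 / (20.0 + 3.7037) = 0.8438
w2 = 1 - w1 = 0.1562
fused = w1*s1 + w2*s2 = 41.4281 + 4.5781
= 46.0063 m


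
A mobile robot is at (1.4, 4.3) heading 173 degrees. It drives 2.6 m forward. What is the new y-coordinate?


y_new = y0 + d*sin(theta)
= 4.3 + 2.6*sin(173)
= 4.3 + 0.3169
= 4.6169


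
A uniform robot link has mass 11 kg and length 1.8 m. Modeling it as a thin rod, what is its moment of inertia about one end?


I = (1/3) * m * L^2
= (1/3) * 11 * 1.8^2
= 0.333333 * 11 * 3.24
= 11.88 kg*m^2


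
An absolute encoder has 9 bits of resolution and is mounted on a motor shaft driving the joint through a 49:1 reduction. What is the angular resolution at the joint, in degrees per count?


counts = 2^9 = 512
effective counts at joint = 512 * 49 = 25088
resolution = 360 / 25088
= 0.0143 deg/count


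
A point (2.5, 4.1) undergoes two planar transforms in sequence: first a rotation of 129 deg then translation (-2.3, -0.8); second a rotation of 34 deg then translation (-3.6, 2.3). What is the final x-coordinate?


After transform 1:
x1 = cos(129)*2.5 - sin(129)*4.1 + -2.3 = -7.0596
y1 = sin(129)*2.5 + cos(129)*4.1 + -0.8 = -1.4373
After transform 2:
x2 = cos(34)*-7.0596 - sin(34)*-1.4373 + -3.6
= -8.6489


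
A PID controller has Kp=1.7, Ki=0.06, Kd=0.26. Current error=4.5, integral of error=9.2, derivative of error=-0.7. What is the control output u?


u = Kp*e + Ki*int(e) + Kd*de/dt
= 1.7*4.5 + 0.06*9.2 + 0.26*(-0.7)
= 7.65 + 0.552 + -0.182
= 8.02


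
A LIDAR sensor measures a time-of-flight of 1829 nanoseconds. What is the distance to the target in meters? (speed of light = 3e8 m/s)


tof = 1829 ns = 1.829e-06 s
dist = c * tof / 2
= 3e8 * 1.829e-06 / 2
= 274.35 m


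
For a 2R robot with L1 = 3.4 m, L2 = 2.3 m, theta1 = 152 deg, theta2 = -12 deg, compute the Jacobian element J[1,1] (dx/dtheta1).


J[1,1] = -L1*sin(t1) - L2*sin(t1+t2)
= -3.4*sin(152) - 2.3*sin(140)
= -3.0746


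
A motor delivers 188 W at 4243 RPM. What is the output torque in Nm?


omega = 4243 * 2*pi/60 = 444.3259 rad/s
tau = P / omega = 188 / 444.3259
= 0.4231 Nm


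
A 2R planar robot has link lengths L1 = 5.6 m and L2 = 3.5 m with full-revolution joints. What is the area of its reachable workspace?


r_max = L1 + L2 = 9.1 m
r_min = |L1 - L2| = 2.1 m
Area = pi*(r_max^2 - r_min^2)
= pi*(82.81 - 4.41)
= pi * 78.4
= 246.3009 m^2


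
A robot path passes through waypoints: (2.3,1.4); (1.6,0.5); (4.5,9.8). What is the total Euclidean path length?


Segment lengths:
  seg1 = sqrt((-0.7)^2 + (-0.9)^2) = 1.1402
  seg2 = sqrt((2.9)^2 + (9.3)^2) = 9.7417
Total = 10.8818


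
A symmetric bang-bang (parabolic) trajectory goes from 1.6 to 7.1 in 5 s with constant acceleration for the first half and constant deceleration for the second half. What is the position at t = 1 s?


Symmetric rest-to-rest: each phase covers (pf-p0)/2 in time T/2. 0.5*a*(T/2)^2 = (pf-p0)/2 => a = 4*(pf-p0)/T^2
a = 4*(7.1-1.6)/5^2 = 0.88
t = 1 is in the acceleration phase (t <= T/2).
p = p0 + 0.5*a*t^2 = 1.6 + 0.5*0.88*1^2
= 2.04


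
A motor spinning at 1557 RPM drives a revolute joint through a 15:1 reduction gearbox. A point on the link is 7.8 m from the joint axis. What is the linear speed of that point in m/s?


omega_motor = 1557 * 2*pi/60 = 163.0487 rad/s
omega_joint = omega_motor / 15 = 10.8699 rad/s
v = omega_joint * r = 10.8699 * 7.8
= 84.7853 m/s


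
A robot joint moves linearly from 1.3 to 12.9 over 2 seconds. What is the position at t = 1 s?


s = t/T = 1/2 = 0.5
p(t) = p0 + (pf-p0)*s
= 1.3 + (12.9 - 1.3) * 0.5
= 7.1


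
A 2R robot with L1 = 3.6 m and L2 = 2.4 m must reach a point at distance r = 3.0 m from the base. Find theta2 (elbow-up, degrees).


cos(theta2) = (r^2 - L1^2 - L2^2) / (2*L1*L2)
cos(theta2) = (9.0 - 12.96 - 5.76) / 17.28
cos(theta2) = -0.5625
theta2 = 124.2289 degrees


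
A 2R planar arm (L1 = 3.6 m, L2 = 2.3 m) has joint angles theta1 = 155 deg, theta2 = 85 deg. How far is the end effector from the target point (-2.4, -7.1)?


End effector via forward kinematics:
x = L1*cos(t1) + L2*cos(t1+t2) = -4.4127
y = L1*sin(t1) + L2*sin(t1+t2) = -0.4704
Distance to target:
d = sqrt((-2.4 - -4.4127)^2 + (-7.1 - -0.4704)^2)
= sqrt(4.051 + 43.9512)
= 6.9284 m


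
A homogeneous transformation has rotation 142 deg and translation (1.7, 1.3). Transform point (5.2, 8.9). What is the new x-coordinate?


x' = cos(theta)*px - sin(theta)*py + tx
= -0.788*5.2 - 0.6157*8.9 + 1.7
= -7.877


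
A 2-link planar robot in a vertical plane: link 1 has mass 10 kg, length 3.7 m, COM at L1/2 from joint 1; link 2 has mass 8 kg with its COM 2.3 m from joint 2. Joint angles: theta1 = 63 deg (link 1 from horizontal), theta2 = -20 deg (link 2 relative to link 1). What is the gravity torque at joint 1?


Horizontal distance from joint 1 to link-1 COM:
  x_c1 = (L1/2)*cos(t1) = 1.85 * 0.454 = 0.8399 m
Horizontal distance from joint 1 to link-2 COM:
  x_c2 = L1*cos(t1) + Lc2*cos(t1+t2)
       = 3.7*0.454 + 2.3*0.7314 = 3.3619 m
tau1 = m1*g*x_c1 + m2*g*x_c2
     = 10*9.81*0.8399 + 8*9.81*3.3619
     = 82.3925 + 263.8402
     = 346.2327 Nm


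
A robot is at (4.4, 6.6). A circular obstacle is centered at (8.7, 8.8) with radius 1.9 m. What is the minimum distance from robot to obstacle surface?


center_dist = sqrt((4.4-8.7)^2 + (6.6-8.8)^2)
= sqrt(18.49 + 4.84)
= 4.8301
min_dist = center_dist - radius = 4.8301 - 1.9 = 2.9301 m


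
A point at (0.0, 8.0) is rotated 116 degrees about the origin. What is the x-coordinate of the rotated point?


x' = x*cos(theta) - y*sin(theta)
cos(116 deg) = -0.4384, sin(116 deg) = 0.8988
x' = 0.0 * -0.4384 - 8.0 * 0.8988
= -0.0 - 7.1904
= -7.1904


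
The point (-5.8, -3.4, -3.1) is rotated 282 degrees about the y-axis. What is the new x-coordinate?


Rotation about y-axis: x' = x*cos(theta) + z*sin(theta)
= -5.8 * 0.2079 + -3.1 * -0.9781
= 1.8264


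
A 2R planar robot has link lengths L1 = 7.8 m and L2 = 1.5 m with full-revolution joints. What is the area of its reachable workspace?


r_max = L1 + L2 = 9.3 m
r_min = |L1 - L2| = 6.3 m
Area = pi*(r_max^2 - r_min^2)
= pi*(86.49 - 39.69)
= pi * 46.8
= 147.0265 m^2


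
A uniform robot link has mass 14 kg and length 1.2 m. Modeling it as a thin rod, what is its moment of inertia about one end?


I = (1/3) * m * L^2
= (1/3) * 14 * 1.2^2
= 0.333333 * 14 * 1.44
= 6.72 kg*m^2


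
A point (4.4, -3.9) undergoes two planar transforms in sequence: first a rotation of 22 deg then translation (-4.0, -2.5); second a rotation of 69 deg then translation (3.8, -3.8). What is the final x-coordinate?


After transform 1:
x1 = cos(22)*4.4 - sin(22)*-3.9 + -4.0 = 1.5406
y1 = sin(22)*4.4 + cos(22)*-3.9 + -2.5 = -4.4677
After transform 2:
x2 = cos(69)*1.5406 - sin(69)*-4.4677 + 3.8
= 8.5231


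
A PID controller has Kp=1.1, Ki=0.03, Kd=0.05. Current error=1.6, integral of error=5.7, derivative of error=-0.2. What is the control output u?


u = Kp*e + Ki*int(e) + Kd*de/dt
= 1.1*1.6 + 0.03*5.7 + 0.05*(-0.2)
= 1.76 + 0.171 + -0.01
= 1.921


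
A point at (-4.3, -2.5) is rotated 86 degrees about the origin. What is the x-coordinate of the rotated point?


x' = x*cos(theta) - y*sin(theta)
cos(86 deg) = 0.0698, sin(86 deg) = 0.9976
x' = -4.3 * 0.0698 - -2.5 * 0.9976
= -0.3 - -2.4939
= 2.194


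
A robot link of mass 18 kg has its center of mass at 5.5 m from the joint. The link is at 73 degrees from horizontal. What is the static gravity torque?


tau = m*g*L*cos(angle)
= 18 * 9.81 * 5.5 * cos(73 deg)
= 18 * 9.81 * 5.5 * 0.2924
= 283.9485 Nm


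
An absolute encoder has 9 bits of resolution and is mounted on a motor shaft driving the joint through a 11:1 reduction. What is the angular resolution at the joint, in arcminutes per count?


counts = 2^9 = 512
effective counts at joint = 512 * 11 = 5632
resolution = 360*60 / 5632
= 3.8352 arcmin/count


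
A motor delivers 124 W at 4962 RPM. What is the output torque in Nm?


omega = 4962 * 2*pi/60 = 519.6194 rad/s
tau = P / omega = 124 / 519.6194
= 0.2386 Nm


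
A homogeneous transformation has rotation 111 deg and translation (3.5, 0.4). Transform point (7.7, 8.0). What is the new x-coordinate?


x' = cos(theta)*px - sin(theta)*py + tx
= -0.3584*7.7 - 0.9336*8.0 + 3.5
= -6.7281


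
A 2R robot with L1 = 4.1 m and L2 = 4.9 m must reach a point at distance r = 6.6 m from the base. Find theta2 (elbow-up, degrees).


cos(theta2) = (r^2 - L1^2 - L2^2) / (2*L1*L2)
cos(theta2) = (43.56 - 16.81 - 24.01) / 40.18
cos(theta2) = 0.068193
theta2 = 86.0898 degrees


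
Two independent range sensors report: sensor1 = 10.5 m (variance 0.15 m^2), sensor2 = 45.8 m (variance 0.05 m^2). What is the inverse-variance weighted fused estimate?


w1 = (1/var1) / (1/var1 + 1/var2)
   = 6.6667 / (6.6667 + 20.0) = 0.25
w2 = 1 - w1 = 0.75
fused = w1*s1 + w2*s2 = 2.625 + 34.35
= 36.975 m


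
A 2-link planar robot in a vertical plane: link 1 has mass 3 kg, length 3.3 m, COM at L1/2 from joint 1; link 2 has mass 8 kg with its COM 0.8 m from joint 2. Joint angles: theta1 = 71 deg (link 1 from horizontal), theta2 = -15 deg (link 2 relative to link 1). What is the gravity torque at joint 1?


Horizontal distance from joint 1 to link-1 COM:
  x_c1 = (L1/2)*cos(t1) = 1.65 * 0.3256 = 0.5372 m
Horizontal distance from joint 1 to link-2 COM:
  x_c2 = L1*cos(t1) + Lc2*cos(t1+t2)
       = 3.3*0.3256 + 0.8*0.5592 = 1.5217 m
tau1 = m1*g*x_c1 + m2*g*x_c2
     = 3*9.81*0.5372 + 8*9.81*1.5217
     = 15.8094 + 119.4253
     = 135.2347 Nm


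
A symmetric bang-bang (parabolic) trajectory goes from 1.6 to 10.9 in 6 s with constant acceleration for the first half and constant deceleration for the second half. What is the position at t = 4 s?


Symmetric rest-to-rest: each phase covers (pf-p0)/2 in time T/2. 0.5*a*(T/2)^2 = (pf-p0)/2 => a = 4*(pf-p0)/T^2
a = 4*(10.9-1.6)/6^2 = 1.0333
t = 4 is in the deceleration phase (t > T/2).
p = pf - 0.5*a*(T-t)^2 = 10.9 - 0.5*1.0333*2^2
= 8.8333


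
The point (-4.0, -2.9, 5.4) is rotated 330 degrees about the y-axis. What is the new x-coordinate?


Rotation about y-axis: x' = x*cos(theta) + z*sin(theta)
= -4.0 * 0.866 + 5.4 * -0.5
= -6.1641


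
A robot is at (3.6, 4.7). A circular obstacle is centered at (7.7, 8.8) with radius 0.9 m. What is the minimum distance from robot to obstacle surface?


center_dist = sqrt((3.6-7.7)^2 + (4.7-8.8)^2)
= sqrt(16.81 + 16.81)
= 5.7983
min_dist = center_dist - radius = 5.7983 - 0.9 = 4.8983 m


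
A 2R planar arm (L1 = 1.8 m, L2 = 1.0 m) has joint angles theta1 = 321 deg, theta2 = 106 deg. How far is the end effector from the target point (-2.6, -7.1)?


End effector via forward kinematics:
x = L1*cos(t1) + L2*cos(t1+t2) = 1.7896
y = L1*sin(t1) + L2*sin(t1+t2) = -0.2123
Distance to target:
d = sqrt((-2.6 - 1.7896)^2 + (-7.1 - -0.2123)^2)
= sqrt(19.2685 + 47.4408)
= 8.1676 m


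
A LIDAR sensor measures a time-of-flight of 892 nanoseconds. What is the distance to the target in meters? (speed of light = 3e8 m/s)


tof = 892 ns = 8.92e-07 s
dist = c * tof / 2
= 3e8 * 8.92e-07 / 2
= 133.8 m


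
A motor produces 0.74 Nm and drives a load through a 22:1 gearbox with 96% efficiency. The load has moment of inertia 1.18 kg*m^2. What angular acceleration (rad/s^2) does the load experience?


tau_out = tau_motor * N * eta
= 0.74 * 22 * 0.96 = 15.6288 Nm
alpha = tau_out / I = 15.6288 / 1.18
= 13.2447 rad/s^2


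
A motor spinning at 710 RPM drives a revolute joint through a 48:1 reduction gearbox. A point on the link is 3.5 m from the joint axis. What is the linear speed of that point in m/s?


omega_motor = 710 * 2*pi/60 = 74.351 rad/s
omega_joint = omega_motor / 48 = 1.549 rad/s
v = omega_joint * r = 1.549 * 3.5
= 5.4214 m/s


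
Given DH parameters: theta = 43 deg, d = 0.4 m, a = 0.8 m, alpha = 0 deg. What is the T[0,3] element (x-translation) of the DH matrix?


T[0,3] = a * cos(theta)
= 0.8 * cos(43 deg)
= 0.8 * 0.7314
= 0.5851


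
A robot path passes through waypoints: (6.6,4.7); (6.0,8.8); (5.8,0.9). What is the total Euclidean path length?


Segment lengths:
  seg1 = sqrt((-0.6)^2 + (4.1)^2) = 4.1437
  seg2 = sqrt((-0.2)^2 + (-7.9)^2) = 7.9025
Total = 12.0462


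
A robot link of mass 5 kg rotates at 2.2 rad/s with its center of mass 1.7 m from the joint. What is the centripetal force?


F = m * omega^2 * r
= 5 * 2.2^2 * 1.7
= 5 * 4.84 * 1.7
= 41.14 N


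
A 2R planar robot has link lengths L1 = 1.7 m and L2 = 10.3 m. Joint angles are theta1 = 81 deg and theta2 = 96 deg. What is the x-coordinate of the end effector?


Convert angles to radians: theta1 = 1.4137, theta2 = 1.6755
x = L1*cos(theta1) + L2*cos(theta1+theta2)
x = 0.2659 + -10.2859
x = -10.0199


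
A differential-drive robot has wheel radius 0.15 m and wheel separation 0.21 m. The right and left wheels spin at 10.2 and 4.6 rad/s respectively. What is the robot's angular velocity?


vR = r*wR = 0.15*10.2 = 1.53 m/s
vL = r*wL = 0.15*4.6 = 0.69 m/s
v = (vR+vL)/2 = 1.11 m/s
omega = (vR-vL)/L = 4.0 rad/s
angular velocity = 4.0 rad/s
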